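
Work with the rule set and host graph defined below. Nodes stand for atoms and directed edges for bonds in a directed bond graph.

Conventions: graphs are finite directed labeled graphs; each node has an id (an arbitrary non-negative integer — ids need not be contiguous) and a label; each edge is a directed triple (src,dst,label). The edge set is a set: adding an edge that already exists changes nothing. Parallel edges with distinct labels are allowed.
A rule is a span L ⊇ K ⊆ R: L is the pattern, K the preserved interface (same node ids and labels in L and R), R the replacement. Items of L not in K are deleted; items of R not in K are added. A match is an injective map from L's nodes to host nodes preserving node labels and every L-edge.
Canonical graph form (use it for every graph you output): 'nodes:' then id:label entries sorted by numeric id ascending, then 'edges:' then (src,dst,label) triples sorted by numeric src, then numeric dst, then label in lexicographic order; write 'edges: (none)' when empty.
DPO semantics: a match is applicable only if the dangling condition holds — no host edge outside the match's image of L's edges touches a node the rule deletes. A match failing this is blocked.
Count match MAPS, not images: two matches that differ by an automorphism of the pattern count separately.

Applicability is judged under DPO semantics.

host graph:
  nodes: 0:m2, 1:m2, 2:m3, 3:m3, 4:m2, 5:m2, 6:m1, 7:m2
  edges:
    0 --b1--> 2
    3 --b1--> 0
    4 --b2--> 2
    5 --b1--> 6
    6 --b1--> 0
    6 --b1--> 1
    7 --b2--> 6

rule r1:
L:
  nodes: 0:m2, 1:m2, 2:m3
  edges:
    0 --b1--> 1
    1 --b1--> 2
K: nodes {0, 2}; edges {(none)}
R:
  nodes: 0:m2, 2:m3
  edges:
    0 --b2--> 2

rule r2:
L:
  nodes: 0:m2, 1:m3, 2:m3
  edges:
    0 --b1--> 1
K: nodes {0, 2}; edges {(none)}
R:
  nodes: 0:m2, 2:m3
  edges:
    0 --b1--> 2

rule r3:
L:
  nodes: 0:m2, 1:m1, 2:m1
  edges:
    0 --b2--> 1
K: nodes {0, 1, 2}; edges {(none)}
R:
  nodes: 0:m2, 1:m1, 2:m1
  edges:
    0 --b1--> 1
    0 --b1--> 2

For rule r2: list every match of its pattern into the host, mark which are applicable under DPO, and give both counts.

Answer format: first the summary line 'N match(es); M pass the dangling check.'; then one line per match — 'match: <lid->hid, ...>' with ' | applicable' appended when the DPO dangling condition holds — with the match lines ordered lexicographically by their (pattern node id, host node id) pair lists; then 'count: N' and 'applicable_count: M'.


1 match(es); 0 pass the dangling check.
match: 0->0, 1->2, 2->3
count: 1
applicable_count: 0


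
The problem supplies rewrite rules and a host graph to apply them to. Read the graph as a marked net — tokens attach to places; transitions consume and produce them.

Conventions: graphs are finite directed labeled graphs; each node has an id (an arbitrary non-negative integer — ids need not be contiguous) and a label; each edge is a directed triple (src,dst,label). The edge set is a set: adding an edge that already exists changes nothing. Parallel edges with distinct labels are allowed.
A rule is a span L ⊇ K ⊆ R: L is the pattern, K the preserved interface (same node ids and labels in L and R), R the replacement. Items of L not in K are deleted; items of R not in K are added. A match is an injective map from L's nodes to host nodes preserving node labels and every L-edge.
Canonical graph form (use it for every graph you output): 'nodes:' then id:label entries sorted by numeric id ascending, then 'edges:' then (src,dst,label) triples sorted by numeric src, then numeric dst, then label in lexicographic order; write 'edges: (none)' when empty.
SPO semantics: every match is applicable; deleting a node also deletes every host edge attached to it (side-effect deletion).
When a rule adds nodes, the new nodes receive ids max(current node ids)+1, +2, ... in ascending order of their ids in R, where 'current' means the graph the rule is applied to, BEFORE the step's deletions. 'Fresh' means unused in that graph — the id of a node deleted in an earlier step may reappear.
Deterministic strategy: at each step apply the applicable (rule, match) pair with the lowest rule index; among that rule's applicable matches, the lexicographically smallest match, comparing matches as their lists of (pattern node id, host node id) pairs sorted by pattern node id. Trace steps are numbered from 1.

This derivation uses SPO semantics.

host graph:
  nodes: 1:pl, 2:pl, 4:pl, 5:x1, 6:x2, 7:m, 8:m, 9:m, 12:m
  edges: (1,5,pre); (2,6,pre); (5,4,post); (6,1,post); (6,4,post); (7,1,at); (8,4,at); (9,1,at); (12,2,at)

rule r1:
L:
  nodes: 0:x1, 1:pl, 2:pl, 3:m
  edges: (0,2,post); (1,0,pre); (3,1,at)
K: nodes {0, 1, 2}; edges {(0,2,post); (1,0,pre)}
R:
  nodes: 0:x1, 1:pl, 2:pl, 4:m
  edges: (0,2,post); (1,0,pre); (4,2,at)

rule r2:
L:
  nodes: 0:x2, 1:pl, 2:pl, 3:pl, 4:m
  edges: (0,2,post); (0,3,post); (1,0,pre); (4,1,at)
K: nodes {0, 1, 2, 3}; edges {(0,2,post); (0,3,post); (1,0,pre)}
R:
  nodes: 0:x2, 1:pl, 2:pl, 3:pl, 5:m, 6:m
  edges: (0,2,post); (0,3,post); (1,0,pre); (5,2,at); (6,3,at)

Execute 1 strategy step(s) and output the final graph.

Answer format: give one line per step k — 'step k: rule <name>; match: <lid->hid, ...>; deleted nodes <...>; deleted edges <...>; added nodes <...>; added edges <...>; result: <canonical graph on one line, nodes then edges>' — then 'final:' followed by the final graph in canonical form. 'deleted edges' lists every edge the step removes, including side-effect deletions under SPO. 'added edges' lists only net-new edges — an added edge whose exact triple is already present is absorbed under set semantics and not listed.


step 1: rule r1; match: 0->5, 1->1, 2->4, 3->7; deleted nodes 7; deleted edges (7,1,at); added nodes 13; added edges (13,4,at); result: nodes: 1:pl, 2:pl, 4:pl, 5:x1, 6:x2, 8:m, 9:m, 12:m, 13:m edges: (1,5,pre); (2,6,pre); (5,4,post); (6,1,post); (6,4,post); (8,4,at); (9,1,at); (12,2,at); (13,4,at)
final:
nodes: 1:pl, 2:pl, 4:pl, 5:x1, 6:x2, 8:m, 9:m, 12:m, 13:m
edges: (1,5,pre); (2,6,pre); (5,4,post); (6,1,post); (6,4,post); (8,4,at); (9,1,at); (12,2,at); (13,4,at)


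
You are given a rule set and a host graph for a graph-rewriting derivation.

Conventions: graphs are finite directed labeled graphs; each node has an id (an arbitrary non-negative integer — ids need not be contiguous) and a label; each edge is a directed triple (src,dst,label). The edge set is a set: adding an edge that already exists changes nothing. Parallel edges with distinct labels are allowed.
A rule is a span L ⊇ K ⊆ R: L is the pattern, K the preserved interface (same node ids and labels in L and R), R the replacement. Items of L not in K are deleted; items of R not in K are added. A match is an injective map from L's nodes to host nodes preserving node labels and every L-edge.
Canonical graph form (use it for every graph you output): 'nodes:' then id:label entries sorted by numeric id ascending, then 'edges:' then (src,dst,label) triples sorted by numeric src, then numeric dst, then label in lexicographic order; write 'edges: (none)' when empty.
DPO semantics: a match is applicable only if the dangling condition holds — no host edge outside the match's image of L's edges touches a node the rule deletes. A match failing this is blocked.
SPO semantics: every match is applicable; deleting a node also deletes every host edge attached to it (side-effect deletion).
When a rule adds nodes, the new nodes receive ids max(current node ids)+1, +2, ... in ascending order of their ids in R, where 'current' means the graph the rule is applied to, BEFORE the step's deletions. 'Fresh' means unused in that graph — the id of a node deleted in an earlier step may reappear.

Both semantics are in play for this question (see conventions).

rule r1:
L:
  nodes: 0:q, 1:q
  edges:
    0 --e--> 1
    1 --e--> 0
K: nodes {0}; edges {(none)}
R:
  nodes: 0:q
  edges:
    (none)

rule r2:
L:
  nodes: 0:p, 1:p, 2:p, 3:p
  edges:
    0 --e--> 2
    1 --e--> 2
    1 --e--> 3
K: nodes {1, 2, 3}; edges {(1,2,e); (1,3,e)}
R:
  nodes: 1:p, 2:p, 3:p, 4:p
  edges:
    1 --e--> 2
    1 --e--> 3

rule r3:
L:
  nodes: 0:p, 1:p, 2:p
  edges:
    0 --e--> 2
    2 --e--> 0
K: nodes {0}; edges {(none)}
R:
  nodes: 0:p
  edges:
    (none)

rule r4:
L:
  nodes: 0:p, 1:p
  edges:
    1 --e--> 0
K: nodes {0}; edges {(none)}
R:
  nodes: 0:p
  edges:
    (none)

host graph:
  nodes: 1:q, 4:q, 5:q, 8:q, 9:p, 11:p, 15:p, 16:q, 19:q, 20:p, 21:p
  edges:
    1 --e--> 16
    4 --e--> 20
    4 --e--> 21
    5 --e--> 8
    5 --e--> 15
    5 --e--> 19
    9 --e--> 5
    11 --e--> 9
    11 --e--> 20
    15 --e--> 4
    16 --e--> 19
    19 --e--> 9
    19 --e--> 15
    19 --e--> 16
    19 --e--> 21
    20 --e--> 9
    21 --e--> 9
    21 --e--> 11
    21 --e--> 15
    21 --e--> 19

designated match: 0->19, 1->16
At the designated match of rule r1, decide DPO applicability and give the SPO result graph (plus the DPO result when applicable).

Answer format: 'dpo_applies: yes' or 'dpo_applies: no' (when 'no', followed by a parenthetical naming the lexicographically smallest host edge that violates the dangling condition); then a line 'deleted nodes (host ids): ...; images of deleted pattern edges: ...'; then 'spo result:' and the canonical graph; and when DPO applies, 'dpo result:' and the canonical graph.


dpo_applies: no
(the rule deletes node 16, which keeps host edge (1,16,e) outside the match image — the dangling condition fails, DPO blocks; SPO proceeds and side-deletes such edges)
deleted nodes (host ids): 16; images of deleted pattern edges: (16,19,e); (19,16,e)
spo result:
nodes: 1:q, 4:q, 5:q, 8:q, 9:p, 11:p, 15:p, 19:q, 20:p, 21:p
edges: (4,20,e); (4,21,e); (5,8,e); (5,15,e); (5,19,e); (9,5,e); (11,9,e); (11,20,e); (15,4,e); (19,9,e); (19,15,e); (19,21,e); (20,9,e); (21,9,e); (21,11,e); (21,15,e); (21,19,e)


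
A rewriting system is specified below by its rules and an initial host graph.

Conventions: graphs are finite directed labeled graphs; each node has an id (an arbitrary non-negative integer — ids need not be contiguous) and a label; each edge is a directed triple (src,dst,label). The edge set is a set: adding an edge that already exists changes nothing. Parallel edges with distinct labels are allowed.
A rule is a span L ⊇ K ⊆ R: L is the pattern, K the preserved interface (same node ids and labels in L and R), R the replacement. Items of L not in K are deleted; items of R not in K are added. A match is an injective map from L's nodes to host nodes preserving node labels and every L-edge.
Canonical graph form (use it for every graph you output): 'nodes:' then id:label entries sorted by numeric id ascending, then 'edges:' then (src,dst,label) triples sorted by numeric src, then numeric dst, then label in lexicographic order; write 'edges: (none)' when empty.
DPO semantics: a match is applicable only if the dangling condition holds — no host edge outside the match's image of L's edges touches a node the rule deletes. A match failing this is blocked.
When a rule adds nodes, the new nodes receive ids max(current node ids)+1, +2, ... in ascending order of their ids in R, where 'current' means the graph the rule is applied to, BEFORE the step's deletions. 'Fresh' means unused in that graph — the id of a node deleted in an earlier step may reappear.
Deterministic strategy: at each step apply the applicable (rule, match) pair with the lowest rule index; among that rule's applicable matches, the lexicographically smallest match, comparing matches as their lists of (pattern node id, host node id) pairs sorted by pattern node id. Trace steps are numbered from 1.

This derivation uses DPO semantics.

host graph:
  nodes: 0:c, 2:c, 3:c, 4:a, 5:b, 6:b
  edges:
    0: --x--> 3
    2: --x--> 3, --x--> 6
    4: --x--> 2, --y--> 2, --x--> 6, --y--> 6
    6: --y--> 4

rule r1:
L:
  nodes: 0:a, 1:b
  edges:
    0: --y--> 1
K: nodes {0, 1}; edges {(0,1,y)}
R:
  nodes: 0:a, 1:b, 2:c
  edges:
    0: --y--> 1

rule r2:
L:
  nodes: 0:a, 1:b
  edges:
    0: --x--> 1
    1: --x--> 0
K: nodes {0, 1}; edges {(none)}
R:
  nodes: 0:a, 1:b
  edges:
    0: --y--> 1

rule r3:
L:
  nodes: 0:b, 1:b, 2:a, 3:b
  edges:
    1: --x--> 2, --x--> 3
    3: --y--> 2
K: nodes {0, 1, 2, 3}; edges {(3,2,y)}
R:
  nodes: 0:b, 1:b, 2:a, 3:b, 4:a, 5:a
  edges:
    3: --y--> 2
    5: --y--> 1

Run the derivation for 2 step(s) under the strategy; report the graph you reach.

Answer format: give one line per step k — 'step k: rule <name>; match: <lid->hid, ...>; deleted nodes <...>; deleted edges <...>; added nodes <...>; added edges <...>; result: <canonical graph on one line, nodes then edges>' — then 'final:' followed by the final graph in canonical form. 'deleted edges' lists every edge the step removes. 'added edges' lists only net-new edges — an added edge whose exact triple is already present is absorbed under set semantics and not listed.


step 1: rule r1; match: 0->4, 1->6; deleted nodes (none); deleted edges (none); added nodes 7; added edges (none); result: nodes: 0:c, 2:c, 3:c, 4:a, 5:b, 6:b, 7:c edges: (0,3,x); (2,3,x); (2,6,x); (4,2,x); (4,2,y); (4,6,x); (4,6,y); (6,4,y)
step 2: rule r1; match: 0->4, 1->6; deleted nodes (none); deleted edges (none); added nodes 8; added edges (none); result: nodes: 0:c, 2:c, 3:c, 4:a, 5:b, 6:b, 7:c, 8:c edges: (0,3,x); (2,3,x); (2,6,x); (4,2,x); (4,2,y); (4,6,x); (4,6,y); (6,4,y)
final:
nodes: 0:c, 2:c, 3:c, 4:a, 5:b, 6:b, 7:c, 8:c
edges: (0,3,x); (2,3,x); (2,6,x); (4,2,x); (4,2,y); (4,6,x); (4,6,y); (6,4,y)


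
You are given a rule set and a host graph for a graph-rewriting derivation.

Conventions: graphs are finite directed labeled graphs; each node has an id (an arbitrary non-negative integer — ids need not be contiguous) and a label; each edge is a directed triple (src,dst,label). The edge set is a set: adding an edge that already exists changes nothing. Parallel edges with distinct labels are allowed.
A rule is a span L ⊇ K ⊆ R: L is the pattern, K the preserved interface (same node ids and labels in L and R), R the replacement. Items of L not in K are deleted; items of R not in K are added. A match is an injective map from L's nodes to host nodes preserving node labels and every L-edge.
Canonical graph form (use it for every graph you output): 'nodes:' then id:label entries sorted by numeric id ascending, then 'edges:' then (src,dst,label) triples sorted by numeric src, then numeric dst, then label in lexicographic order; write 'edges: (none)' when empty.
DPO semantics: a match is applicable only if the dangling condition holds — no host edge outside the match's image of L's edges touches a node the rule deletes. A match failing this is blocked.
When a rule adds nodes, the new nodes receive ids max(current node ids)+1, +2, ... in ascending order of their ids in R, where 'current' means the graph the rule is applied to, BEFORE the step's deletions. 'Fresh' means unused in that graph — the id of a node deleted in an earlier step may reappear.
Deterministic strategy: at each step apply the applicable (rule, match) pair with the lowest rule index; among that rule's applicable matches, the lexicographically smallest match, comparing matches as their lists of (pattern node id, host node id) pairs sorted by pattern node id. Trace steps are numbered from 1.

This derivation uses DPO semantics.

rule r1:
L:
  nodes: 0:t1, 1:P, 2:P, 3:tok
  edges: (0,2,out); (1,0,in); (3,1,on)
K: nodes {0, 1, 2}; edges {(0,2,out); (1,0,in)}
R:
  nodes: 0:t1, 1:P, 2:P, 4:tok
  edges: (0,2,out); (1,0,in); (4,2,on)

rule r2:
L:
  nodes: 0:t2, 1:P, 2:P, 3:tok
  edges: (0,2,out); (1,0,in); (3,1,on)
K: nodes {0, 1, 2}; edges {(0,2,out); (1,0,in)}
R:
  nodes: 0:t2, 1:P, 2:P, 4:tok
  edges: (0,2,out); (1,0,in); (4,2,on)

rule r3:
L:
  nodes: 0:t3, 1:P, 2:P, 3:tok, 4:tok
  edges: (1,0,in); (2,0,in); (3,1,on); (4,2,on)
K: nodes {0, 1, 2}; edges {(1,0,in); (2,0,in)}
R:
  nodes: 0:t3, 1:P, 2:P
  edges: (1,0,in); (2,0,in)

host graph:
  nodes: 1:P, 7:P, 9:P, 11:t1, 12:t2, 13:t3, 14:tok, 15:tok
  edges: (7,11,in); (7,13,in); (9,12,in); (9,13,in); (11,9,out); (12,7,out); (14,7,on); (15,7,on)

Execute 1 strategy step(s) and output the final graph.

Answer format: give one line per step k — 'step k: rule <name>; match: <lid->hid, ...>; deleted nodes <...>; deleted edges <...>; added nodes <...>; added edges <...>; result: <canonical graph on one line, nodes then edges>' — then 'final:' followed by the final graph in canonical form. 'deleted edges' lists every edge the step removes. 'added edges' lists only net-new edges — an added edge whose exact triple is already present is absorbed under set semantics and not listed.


step 1: rule r1; match: 0->11, 1->7, 2->9, 3->14; deleted nodes 14; deleted edges (14,7,on); added nodes 16; added edges (16,9,on); result: nodes: 1:P, 7:P, 9:P, 11:t1, 12:t2, 13:t3, 15:tok, 16:tok edges: (7,11,in); (7,13,in); (9,12,in); (9,13,in); (11,9,out); (12,7,out); (15,7,on); (16,9,on)
final:
nodes: 1:P, 7:P, 9:P, 11:t1, 12:t2, 13:t3, 15:tok, 16:tok
edges: (7,11,in); (7,13,in); (9,12,in); (9,13,in); (11,9,out); (12,7,out); (15,7,on); (16,9,on)


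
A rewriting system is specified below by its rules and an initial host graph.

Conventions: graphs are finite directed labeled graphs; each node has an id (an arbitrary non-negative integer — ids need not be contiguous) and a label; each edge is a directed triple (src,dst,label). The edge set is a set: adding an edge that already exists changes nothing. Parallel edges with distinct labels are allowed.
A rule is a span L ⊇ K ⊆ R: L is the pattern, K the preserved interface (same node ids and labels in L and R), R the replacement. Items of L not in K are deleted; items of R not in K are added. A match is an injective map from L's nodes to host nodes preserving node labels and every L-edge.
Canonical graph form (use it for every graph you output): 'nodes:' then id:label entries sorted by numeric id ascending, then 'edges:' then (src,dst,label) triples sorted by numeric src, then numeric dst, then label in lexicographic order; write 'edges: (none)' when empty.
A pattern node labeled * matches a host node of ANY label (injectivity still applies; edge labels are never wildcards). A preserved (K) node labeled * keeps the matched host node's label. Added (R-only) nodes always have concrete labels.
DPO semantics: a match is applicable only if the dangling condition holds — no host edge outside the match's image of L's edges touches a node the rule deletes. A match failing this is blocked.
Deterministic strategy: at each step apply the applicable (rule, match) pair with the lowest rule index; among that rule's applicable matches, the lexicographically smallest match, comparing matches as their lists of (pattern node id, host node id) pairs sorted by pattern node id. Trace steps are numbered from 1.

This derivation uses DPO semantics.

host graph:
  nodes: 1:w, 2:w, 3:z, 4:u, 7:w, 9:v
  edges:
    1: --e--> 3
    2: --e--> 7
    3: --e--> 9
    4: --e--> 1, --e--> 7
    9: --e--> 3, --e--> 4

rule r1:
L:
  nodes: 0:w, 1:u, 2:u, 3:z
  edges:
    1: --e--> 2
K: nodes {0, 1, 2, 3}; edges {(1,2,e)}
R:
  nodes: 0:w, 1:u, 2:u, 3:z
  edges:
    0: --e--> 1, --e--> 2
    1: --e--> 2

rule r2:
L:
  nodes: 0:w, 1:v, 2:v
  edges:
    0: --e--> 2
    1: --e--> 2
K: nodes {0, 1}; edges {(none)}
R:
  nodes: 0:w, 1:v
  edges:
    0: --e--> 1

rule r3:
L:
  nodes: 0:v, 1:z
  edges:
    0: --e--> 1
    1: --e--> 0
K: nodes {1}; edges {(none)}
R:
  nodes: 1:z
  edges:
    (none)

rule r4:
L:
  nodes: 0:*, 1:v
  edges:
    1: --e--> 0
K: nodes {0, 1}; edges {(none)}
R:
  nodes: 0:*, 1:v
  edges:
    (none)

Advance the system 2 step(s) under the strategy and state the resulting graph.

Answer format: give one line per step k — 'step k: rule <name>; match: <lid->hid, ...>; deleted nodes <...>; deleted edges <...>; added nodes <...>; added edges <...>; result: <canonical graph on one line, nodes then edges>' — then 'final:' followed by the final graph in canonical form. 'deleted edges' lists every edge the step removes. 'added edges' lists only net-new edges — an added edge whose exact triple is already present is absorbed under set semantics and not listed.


step 1: rule r4; match: 0->3, 1->9; deleted nodes (none); deleted edges (9,3,e); added nodes (none); added edges (none); result: nodes: 1:w, 2:w, 3:z, 4:u, 7:w, 9:v edges: (1,3,e); (2,7,e); (3,9,e); (4,1,e); (4,7,e); (9,4,e)
step 2: rule r4; match: 0->4, 1->9; deleted nodes (none); deleted edges (9,4,e); added nodes (none); added edges (none); result: nodes: 1:w, 2:w, 3:z, 4:u, 7:w, 9:v edges: (1,3,e); (2,7,e); (3,9,e); (4,1,e); (4,7,e)
final:
nodes: 1:w, 2:w, 3:z, 4:u, 7:w, 9:v
edges: (1,3,e); (2,7,e); (3,9,e); (4,1,e); (4,7,e)


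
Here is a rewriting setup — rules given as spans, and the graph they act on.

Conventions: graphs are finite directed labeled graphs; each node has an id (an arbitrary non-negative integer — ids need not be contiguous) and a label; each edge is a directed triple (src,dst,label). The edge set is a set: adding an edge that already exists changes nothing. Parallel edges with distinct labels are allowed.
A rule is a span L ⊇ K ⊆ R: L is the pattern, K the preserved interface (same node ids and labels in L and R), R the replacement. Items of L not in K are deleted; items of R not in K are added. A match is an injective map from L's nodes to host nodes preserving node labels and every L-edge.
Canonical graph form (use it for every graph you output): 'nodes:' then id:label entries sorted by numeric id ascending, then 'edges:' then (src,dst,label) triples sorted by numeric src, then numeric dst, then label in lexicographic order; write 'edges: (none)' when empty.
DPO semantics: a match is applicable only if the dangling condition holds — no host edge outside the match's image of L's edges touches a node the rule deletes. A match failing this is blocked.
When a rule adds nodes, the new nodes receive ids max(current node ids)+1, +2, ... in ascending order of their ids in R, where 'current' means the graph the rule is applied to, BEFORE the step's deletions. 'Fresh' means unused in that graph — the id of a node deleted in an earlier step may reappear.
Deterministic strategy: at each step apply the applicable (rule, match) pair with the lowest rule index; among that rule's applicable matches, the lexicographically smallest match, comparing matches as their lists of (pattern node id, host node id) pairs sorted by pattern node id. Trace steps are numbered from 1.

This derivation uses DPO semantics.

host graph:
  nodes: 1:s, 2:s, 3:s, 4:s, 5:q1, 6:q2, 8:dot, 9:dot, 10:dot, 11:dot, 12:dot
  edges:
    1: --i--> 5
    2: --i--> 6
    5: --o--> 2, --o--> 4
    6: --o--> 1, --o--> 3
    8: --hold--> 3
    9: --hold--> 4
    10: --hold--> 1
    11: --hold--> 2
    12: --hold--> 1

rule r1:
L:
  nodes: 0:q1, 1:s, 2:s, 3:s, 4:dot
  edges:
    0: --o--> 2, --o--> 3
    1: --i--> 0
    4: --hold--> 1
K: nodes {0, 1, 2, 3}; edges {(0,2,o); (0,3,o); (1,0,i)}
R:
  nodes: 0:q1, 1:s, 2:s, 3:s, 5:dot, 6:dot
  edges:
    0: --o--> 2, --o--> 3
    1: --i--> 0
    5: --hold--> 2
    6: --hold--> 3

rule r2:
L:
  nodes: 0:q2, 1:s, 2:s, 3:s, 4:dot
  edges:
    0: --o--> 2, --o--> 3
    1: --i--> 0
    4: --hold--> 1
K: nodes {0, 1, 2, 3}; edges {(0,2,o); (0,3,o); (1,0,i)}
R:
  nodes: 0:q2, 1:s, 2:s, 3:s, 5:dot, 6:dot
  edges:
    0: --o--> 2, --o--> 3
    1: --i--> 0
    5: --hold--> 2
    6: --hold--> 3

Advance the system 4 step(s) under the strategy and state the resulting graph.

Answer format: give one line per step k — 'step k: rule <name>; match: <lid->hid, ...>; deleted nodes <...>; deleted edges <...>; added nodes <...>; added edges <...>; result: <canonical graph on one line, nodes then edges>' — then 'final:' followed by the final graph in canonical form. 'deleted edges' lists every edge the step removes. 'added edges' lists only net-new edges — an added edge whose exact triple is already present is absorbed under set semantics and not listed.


step 1: rule r1; match: 0->5, 1->1, 2->2, 3->4, 4->10; deleted nodes 10; deleted edges (10,1,hold); added nodes 13, 14; added edges (13,2,hold); (14,4,hold); result: nodes: 1:s, 2:s, 3:s, 4:s, 5:q1, 6:q2, 8:dot, 9:dot, 11:dot, 12:dot, 13:dot, 14:dot edges: (1,5,i); (2,6,i); (5,2,o); (5,4,o); (6,1,o); (6,3,o); (8,3,hold); (9,4,hold); (11,2,hold); (12,1,hold); (13,2,hold); (14,4,hold)
step 2: rule r1; match: 0->5, 1->1, 2->2, 3->4, 4->12; deleted nodes 12; deleted edges (12,1,hold); added nodes 15, 16; added edges (15,2,hold); (16,4,hold); result: nodes: 1:s, 2:s, 3:s, 4:s, 5:q1, 6:q2, 8:dot, 9:dot, 11:dot, 13:dot, 14:dot, 15:dot, 16:dot edges: (1,5,i); (2,6,i); (5,2,o); (5,4,o); (6,1,o); (6,3,o); (8,3,hold); (9,4,hold); (11,2,hold); (13,2,hold); (14,4,hold); (15,2,hold); (16,4,hold)
step 3: rule r2; match: 0->6, 1->2, 2->1, 3->3, 4->11; deleted nodes 11; deleted edges (11,2,hold); added nodes 17, 18; added edges (17,1,hold); (18,3,hold); result: nodes: 1:s, 2:s, 3:s, 4:s, 5:q1, 6:q2, 8:dot, 9:dot, 13:dot, 14:dot, 15:dot, 16:dot, 17:dot, 18:dot edges: (1,5,i); (2,6,i); (5,2,o); (5,4,o); (6,1,o); (6,3,o); (8,3,hold); (9,4,hold); (13,2,hold); (14,4,hold); (15,2,hold); (16,4,hold); (17,1,hold); (18,3,hold)
step 4: rule r1; match: 0->5, 1->1, 2->2, 3->4, 4->17; deleted nodes 17; deleted edges (17,1,hold); added nodes 19, 20; added edges (19,2,hold); (20,4,hold); result: nodes: 1:s, 2:s, 3:s, 4:s, 5:q1, 6:q2, 8:dot, 9:dot, 13:dot, 14:dot, 15:dot, 16:dot, 18:dot, 19:dot, 20:dot edges: (1,5,i); (2,6,i); (5,2,o); (5,4,o); (6,1,o); (6,3,o); (8,3,hold); (9,4,hold); (13,2,hold); (14,4,hold); (15,2,hold); (16,4,hold); (18,3,hold); (19,2,hold); (20,4,hold)
final:
nodes: 1:s, 2:s, 3:s, 4:s, 5:q1, 6:q2, 8:dot, 9:dot, 13:dot, 14:dot, 15:dot, 16:dot, 18:dot, 19:dot, 20:dot
edges: (1,5,i); (2,6,i); (5,2,o); (5,4,o); (6,1,o); (6,3,o); (8,3,hold); (9,4,hold); (13,2,hold); (14,4,hold); (15,2,hold); (16,4,hold); (18,3,hold); (19,2,hold); (20,4,hold)


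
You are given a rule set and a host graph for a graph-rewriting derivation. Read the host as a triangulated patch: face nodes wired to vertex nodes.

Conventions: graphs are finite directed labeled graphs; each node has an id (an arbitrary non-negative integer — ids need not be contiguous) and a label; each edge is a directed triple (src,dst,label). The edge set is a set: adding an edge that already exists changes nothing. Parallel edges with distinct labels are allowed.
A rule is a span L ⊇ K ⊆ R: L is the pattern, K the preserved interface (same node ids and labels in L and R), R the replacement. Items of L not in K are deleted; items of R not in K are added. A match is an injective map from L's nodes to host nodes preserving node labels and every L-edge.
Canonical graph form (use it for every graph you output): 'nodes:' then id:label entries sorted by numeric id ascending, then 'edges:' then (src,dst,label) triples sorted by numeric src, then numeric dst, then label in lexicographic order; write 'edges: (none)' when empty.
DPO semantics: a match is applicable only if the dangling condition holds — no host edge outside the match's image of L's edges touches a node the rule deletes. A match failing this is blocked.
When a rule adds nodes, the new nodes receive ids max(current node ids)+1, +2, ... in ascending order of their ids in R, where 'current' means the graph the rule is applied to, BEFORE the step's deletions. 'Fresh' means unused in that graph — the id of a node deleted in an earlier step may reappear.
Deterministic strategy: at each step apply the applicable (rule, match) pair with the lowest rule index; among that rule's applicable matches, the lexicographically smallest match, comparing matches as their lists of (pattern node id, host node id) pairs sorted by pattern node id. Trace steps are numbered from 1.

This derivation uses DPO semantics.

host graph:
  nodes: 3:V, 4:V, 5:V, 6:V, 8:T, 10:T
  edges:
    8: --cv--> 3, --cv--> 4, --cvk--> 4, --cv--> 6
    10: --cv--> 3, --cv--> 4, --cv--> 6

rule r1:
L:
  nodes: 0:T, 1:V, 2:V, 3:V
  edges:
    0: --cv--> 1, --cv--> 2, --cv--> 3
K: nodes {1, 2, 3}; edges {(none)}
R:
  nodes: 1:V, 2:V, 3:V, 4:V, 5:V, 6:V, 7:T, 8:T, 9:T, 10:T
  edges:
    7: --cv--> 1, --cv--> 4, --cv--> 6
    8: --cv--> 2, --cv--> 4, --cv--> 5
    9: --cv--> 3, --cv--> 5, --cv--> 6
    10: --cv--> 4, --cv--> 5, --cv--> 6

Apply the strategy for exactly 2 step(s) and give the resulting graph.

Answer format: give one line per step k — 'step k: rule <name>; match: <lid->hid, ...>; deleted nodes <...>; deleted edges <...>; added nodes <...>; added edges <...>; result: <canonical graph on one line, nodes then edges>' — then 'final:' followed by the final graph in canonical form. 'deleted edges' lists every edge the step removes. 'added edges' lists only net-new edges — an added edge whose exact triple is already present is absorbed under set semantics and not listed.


step 1: rule r1; match: 0->10, 1->3, 2->4, 3->6; deleted nodes 10; deleted edges (10,3,cv); (10,4,cv); (10,6,cv); added nodes 11, 12, 13, 14, 15, 16, 17; added edges (14,3,cv); (14,11,cv); (14,13,cv); (15,4,cv); (15,11,cv); (15,12,cv); (16,6,cv); (16,12,cv); (16,13,cv); (17,11,cv); (17,12,cv); (17,13,cv); result: nodes: 3:V, 4:V, 5:V, 6:V, 8:T, 11:V, 12:V, 13:V, 14:T, 15:T, 16:T, 17:T edges: (8,3,cv); (8,4,cv); (8,4,cvk); (8,6,cv); (14,3,cv); (14,11,cv); (14,13,cv); (15,4,cv); (15,11,cv); (15,12,cv); (16,6,cv); (16,12,cv); (16,13,cv); (17,11,cv); (17,12,cv); (17,13,cv)
step 2: rule r1; match: 0->14, 1->3, 2->11, 3->13; deleted nodes 14; deleted edges (14,3,cv); (14,11,cv); (14,13,cv); added nodes 18, 19, 20, 21, 22, 23, 24; added edges (21,3,cv); (21,18,cv); (21,20,cv); (22,11,cv); (22,18,cv); (22,19,cv); (23,13,cv); (23,19,cv); (23,20,cv); (24,18,cv); (24,19,cv); (24,20,cv); result: nodes: 3:V, 4:V, 5:V, 6:V, 8:T, 11:V, 12:V, 13:V, 15:T, 16:T, 17:T, 18:V, 19:V, 20:V, 21:T, 22:T, 23:T, 24:T edges: (8,3,cv); (8,4,cv); (8,4,cvk); (8,6,cv); (15,4,cv); (15,11,cv); (15,12,cv); (16,6,cv); (16,12,cv); (16,13,cv); (17,11,cv); (17,12,cv); (17,13,cv); (21,3,cv); (21,18,cv); (21,20,cv); (22,11,cv); (22,18,cv); (22,19,cv); (23,13,cv); (23,19,cv); (23,20,cv); (24,18,cv); (24,19,cv); (24,20,cv)
final:
nodes: 3:V, 4:V, 5:V, 6:V, 8:T, 11:V, 12:V, 13:V, 15:T, 16:T, 17:T, 18:V, 19:V, 20:V, 21:T, 22:T, 23:T, 24:T
edges: (8,3,cv); (8,4,cv); (8,4,cvk); (8,6,cv); (15,4,cv); (15,11,cv); (15,12,cv); (16,6,cv); (16,12,cv); (16,13,cv); (17,11,cv); (17,12,cv); (17,13,cv); (21,3,cv); (21,18,cv); (21,20,cv); (22,11,cv); (22,18,cv); (22,19,cv); (23,13,cv); (23,19,cv); (23,20,cv); (24,18,cv); (24,19,cv); (24,20,cv)


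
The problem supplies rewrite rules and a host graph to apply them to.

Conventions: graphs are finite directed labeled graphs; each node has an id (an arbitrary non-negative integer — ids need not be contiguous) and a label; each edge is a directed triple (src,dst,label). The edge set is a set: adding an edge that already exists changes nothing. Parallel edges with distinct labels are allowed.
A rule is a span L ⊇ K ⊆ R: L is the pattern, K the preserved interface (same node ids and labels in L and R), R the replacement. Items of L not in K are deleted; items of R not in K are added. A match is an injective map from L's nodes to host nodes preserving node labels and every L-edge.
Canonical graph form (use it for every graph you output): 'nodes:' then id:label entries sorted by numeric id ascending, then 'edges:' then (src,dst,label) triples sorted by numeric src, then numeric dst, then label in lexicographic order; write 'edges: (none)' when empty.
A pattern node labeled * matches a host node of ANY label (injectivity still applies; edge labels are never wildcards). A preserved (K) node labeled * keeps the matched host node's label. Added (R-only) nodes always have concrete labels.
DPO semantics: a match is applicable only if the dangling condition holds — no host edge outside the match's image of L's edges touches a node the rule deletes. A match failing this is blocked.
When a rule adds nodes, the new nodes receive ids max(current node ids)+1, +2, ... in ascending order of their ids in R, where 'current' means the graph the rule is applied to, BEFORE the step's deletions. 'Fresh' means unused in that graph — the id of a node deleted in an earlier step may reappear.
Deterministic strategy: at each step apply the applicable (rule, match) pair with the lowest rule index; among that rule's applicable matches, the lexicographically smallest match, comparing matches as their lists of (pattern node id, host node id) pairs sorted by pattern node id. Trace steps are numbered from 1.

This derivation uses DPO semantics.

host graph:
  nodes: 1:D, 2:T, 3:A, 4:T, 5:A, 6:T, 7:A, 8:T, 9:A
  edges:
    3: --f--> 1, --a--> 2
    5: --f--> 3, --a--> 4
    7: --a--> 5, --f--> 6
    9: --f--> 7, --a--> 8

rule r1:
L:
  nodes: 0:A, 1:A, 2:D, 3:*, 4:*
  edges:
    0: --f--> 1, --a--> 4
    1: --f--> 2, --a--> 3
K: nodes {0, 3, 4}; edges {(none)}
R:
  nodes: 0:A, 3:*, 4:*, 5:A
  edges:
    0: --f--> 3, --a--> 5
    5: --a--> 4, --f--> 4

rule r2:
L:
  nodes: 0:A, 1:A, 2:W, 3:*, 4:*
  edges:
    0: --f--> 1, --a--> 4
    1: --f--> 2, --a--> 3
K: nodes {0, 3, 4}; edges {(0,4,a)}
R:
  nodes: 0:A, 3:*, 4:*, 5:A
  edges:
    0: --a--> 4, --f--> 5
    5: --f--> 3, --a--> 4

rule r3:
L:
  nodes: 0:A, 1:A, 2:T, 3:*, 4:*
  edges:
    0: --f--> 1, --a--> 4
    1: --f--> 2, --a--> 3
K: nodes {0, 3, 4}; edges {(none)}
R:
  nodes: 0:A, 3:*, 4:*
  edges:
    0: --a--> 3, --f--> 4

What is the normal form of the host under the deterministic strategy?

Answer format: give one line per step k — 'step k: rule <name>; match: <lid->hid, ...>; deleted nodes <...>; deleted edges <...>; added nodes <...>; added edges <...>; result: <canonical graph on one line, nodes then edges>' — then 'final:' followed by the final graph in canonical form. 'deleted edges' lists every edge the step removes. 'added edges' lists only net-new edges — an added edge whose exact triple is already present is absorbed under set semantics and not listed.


step 1: rule r1; match: 0->5, 1->3, 2->1, 3->2, 4->4; deleted nodes 1, 3; deleted edges (3,1,f); (3,2,a); (5,3,f); (5,4,a); added nodes 10; added edges (5,2,f); (5,10,a); (10,4,a); (10,4,f); result: nodes: 2:T, 4:T, 5:A, 6:T, 7:A, 8:T, 9:A, 10:A edges: (5,2,f); (5,10,a); (7,5,a); (7,6,f); (9,7,f); (9,8,a); (10,4,a); (10,4,f)
step 2: rule r3; match: 0->9, 1->7, 2->6, 3->5, 4->8; deleted nodes 6, 7; deleted edges (7,5,a); (7,6,f); (9,7,f); (9,8,a); added nodes (none); added edges (9,5,a); (9,8,f); result: nodes: 2:T, 4:T, 5:A, 8:T, 9:A, 10:A edges: (5,2,f); (5,10,a); (9,5,a); (9,8,f); (10,4,a); (10,4,f)
final:
nodes: 2:T, 4:T, 5:A, 8:T, 9:A, 10:A
edges: (5,2,f); (5,10,a); (9,5,a); (9,8,f); (10,4,a); (10,4,f)


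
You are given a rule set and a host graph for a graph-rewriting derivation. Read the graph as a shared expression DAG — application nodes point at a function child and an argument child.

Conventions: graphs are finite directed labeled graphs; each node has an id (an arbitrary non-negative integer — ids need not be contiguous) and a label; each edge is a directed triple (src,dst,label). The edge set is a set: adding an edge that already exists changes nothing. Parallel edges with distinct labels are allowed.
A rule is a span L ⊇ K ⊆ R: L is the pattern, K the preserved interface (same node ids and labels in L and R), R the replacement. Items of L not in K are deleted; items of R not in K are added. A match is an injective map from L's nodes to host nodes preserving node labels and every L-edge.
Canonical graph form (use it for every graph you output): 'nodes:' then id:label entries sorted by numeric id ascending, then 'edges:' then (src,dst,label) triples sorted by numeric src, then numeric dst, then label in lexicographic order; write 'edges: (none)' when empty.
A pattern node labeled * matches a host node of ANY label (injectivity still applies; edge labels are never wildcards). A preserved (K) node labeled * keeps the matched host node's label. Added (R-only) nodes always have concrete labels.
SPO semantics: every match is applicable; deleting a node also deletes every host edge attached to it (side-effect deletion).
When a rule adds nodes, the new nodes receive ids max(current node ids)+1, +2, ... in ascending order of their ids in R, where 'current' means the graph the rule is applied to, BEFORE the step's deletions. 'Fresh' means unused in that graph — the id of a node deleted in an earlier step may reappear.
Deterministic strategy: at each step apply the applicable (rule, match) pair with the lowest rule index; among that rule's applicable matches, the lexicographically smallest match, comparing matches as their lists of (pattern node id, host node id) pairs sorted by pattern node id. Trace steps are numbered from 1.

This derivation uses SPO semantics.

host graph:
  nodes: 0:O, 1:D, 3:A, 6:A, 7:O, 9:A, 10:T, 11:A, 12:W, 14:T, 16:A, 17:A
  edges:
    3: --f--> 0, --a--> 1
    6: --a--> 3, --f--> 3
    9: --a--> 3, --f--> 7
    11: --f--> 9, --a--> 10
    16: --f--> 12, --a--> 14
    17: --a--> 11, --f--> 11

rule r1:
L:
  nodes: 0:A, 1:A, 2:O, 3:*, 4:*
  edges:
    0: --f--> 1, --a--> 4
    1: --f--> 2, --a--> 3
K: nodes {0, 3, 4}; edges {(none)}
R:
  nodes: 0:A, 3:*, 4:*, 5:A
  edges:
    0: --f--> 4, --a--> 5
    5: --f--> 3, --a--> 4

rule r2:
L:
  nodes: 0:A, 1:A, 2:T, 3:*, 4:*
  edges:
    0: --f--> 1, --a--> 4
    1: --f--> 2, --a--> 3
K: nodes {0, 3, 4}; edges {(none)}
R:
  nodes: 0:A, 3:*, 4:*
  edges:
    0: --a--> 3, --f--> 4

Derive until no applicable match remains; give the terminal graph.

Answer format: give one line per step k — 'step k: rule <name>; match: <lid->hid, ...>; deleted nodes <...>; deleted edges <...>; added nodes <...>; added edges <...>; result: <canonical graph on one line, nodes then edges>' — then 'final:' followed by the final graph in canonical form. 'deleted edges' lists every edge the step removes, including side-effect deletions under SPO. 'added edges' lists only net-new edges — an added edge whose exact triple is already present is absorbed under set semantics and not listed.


step 1: rule r1; match: 0->11, 1->9, 2->7, 3->3, 4->10; deleted nodes 7, 9; deleted edges (9,3,a); (9,7,f); (11,9,f); (11,10,a); added nodes 18; added edges (11,10,f); (11,18,a); (18,3,f); (18,10,a); result: nodes: 0:O, 1:D, 3:A, 6:A, 10:T, 11:A, 12:W, 14:T, 16:A, 17:A, 18:A edges: (3,0,f); (3,1,a); (6,3,a); (6,3,f); (11,10,f); (11,18,a); (16,12,f); (16,14,a); (17,11,a); (17,11,f); (18,3,f); (18,10,a)
step 2: rule r1; match: 0->18, 1->3, 2->0, 3->1, 4->10; deleted nodes 0, 3; deleted edges (3,0,f); (3,1,a); (6,3,a); (6,3,f); (18,3,f); (18,10,a); added nodes 19; added edges (18,10,f); (18,19,a); (19,1,f); (19,10,a); result: nodes: 1:D, 6:A, 10:T, 11:A, 12:W, 14:T, 16:A, 17:A, 18:A, 19:A edges: (11,10,f); (11,18,a); (16,12,f); (16,14,a); (17,11,a); (17,11,f); (18,10,f); (18,19,a); (19,1,f); (19,10,a)
final:
nodes: 1:D, 6:A, 10:T, 11:A, 12:W, 14:T, 16:A, 17:A, 18:A, 19:A
edges: (11,10,f); (11,18,a); (16,12,f); (16,14,a); (17,11,a); (17,11,f); (18,10,f); (18,19,a); (19,1,f); (19,10,a)


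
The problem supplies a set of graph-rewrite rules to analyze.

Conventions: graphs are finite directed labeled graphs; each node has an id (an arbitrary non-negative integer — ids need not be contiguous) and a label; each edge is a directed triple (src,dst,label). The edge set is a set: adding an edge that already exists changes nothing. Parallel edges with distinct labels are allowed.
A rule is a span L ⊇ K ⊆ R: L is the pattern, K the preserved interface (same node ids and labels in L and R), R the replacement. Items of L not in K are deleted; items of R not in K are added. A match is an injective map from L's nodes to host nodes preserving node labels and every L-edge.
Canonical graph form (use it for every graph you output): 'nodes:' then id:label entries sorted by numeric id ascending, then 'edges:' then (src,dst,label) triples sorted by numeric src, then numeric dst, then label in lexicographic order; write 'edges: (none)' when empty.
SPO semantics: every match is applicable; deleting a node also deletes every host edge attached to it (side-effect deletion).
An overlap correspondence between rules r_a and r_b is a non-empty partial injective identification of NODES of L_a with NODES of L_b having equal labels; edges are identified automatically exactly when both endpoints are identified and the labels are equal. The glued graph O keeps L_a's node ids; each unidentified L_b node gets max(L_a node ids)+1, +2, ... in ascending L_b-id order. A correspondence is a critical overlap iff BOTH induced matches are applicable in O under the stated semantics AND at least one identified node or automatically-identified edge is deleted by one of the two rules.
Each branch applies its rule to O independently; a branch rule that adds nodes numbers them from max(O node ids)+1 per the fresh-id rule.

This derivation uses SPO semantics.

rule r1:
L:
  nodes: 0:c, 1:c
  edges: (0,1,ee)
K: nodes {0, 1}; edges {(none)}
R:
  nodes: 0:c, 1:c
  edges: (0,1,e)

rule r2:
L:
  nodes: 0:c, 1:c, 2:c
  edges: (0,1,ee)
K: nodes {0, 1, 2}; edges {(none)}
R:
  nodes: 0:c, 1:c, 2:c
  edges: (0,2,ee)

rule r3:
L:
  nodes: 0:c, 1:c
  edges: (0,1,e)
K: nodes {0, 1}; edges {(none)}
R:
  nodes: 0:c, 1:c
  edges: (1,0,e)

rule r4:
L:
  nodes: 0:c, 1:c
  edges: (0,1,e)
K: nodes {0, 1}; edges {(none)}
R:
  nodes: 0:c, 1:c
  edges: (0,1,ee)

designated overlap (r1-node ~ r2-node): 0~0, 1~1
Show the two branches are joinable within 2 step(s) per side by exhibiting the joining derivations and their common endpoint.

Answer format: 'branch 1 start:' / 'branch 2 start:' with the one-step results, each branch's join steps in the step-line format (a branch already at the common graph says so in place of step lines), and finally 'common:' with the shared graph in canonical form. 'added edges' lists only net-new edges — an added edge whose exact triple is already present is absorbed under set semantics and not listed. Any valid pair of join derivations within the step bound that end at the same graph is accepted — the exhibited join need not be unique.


branch 1 start:
nodes: 0:c, 1:c, 2:c
edges: (0,1,e)
branch 2 start:
nodes: 0:c, 1:c, 2:c
edges: (0,2,ee)
branch 1 step 1: rule r4; match: 0->0, 1->1; deleted nodes (none); deleted edges (0,1,e); added nodes (none); added edges (0,1,ee); result: nodes: 0:c, 1:c, 2:c edges: (0,1,ee)
branch 2 step 1: rule r2; match: 0->0, 1->2, 2->1; deleted nodes (none); deleted edges (0,2,ee); added nodes (none); added edges (0,1,ee); result: nodes: 0:c, 1:c, 2:c edges: (0,1,ee)
common:
nodes: 0:c, 1:c, 2:c
edges: (0,1,ee)
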